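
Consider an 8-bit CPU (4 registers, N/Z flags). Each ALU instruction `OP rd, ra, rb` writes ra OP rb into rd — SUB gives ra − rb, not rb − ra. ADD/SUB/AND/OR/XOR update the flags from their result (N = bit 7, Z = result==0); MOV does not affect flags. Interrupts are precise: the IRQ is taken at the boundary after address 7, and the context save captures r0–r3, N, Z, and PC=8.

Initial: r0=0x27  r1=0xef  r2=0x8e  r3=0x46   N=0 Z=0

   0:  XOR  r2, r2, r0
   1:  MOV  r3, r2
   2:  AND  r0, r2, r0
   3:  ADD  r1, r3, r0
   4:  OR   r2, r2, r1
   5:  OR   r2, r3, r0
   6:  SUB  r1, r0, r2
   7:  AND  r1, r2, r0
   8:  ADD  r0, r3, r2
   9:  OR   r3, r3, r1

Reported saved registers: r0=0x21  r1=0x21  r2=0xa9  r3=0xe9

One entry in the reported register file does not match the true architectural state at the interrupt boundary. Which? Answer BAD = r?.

BAD = r3

after  0: r0=0x27 r1=0xef r2=0xa9 r3=0x46  N=1 Z=0
after  1: r0=0x27 r1=0xef r2=0xa9 r3=0xa9  N=1 Z=0
after  2: r0=0x21 r1=0xef r2=0xa9 r3=0xa9  N=0 Z=0
after  3: r0=0x21 r1=0xca r2=0xa9 r3=0xa9  N=1 Z=0
after  4: r0=0x21 r1=0xca r2=0xeb r3=0xa9  N=1 Z=0
after  5: r0=0x21 r1=0xca r2=0xa9 r3=0xa9  N=1 Z=0
after  6: r0=0x21 r1=0x78 r2=0xa9 r3=0xa9  N=0 Z=0
after  7: r0=0x21 r1=0x21 r2=0xa9 r3=0xa9  N=0 Z=0
-- IRQ taken; context saved, return-PC = 8 --
mismatch: r3: reported 0xe9 vs actual 0xa9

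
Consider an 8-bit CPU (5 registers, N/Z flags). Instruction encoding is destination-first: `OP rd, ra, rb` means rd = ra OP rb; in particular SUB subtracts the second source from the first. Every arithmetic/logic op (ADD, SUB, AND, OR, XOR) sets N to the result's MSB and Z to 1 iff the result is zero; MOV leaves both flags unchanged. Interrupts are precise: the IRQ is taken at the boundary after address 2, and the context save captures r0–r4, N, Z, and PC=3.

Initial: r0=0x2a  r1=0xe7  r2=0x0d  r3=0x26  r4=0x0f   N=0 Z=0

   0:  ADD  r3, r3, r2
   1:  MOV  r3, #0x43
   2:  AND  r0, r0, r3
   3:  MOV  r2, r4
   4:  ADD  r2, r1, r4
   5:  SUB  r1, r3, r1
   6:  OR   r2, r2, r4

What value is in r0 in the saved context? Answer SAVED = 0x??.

after  0: r0=0x2a r1=0xe7 r2=0x0d r3=0x33 r4=0x0f  N=0 Z=0
after  1: r0=0x2a r1=0xe7 r2=0x0d r3=0x43 r4=0x0f  N=0 Z=0
after  2: r0=0x02 r1=0xe7 r2=0x0d r3=0x43 r4=0x0f  N=0 Z=0
-- IRQ taken; context saved, return-PC = 3 --

SAVED = 0x02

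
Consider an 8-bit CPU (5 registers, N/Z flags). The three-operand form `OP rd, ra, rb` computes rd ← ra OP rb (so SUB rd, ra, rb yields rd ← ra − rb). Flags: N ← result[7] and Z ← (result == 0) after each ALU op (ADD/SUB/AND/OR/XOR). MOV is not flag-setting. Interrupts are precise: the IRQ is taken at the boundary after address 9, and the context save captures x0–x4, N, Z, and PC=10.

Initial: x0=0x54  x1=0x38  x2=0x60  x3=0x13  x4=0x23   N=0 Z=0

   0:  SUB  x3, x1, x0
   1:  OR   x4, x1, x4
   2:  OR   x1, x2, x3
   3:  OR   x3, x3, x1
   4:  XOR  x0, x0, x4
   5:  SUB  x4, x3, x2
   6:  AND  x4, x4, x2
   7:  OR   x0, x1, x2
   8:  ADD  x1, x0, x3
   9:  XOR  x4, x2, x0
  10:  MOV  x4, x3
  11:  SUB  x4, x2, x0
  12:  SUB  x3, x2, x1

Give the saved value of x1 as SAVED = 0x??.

SAVED = 0xc8

after  0: x0=0x54 x1=0x38 x2=0x60 x3=0xe4 x4=0x23  N=1 Z=0
after  1: x0=0x54 x1=0x38 x2=0x60 x3=0xe4 x4=0x3b  N=0 Z=0
after  2: x0=0x54 x1=0xe4 x2=0x60 x3=0xe4 x4=0x3b  N=1 Z=0
after  3: x0=0x54 x1=0xe4 x2=0x60 x3=0xe4 x4=0x3b  N=1 Z=0
after  4: x0=0x6f x1=0xe4 x2=0x60 x3=0xe4 x4=0x3b  N=0 Z=0
after  5: x0=0x6f x1=0xe4 x2=0x60 x3=0xe4 x4=0x84  N=1 Z=0
after  6: x0=0x6f x1=0xe4 x2=0x60 x3=0xe4 x4=0x00  N=0 Z=1
after  7: x0=0xe4 x1=0xe4 x2=0x60 x3=0xe4 x4=0x00  N=1 Z=0
after  8: x0=0xe4 x1=0xc8 x2=0x60 x3=0xe4 x4=0x00  N=1 Z=0
after  9: x0=0xe4 x1=0xc8 x2=0x60 x3=0xe4 x4=0x84  N=1 Z=0
-- IRQ taken; context saved, return-PC = 10 --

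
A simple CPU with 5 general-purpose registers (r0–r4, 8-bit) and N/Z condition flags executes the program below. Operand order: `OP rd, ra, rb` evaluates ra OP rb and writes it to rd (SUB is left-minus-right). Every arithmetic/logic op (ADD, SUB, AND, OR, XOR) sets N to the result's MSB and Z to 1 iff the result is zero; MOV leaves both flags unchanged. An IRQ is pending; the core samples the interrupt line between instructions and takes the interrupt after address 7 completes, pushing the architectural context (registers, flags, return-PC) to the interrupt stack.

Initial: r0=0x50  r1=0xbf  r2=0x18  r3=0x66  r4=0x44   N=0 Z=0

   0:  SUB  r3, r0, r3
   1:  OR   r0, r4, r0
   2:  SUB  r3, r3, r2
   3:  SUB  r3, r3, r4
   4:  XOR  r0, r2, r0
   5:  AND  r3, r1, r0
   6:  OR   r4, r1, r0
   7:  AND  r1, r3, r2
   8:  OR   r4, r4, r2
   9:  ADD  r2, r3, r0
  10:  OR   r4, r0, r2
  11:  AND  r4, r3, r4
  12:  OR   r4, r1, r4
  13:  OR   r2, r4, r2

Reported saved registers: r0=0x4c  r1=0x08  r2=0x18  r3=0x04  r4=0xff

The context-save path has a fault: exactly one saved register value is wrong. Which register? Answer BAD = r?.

BAD = r3

after  0: r0=0x50 r1=0xbf r2=0x18 r3=0xea r4=0x44  N=1 Z=0
after  1: r0=0x54 r1=0xbf r2=0x18 r3=0xea r4=0x44  N=0 Z=0
after  2: r0=0x54 r1=0xbf r2=0x18 r3=0xd2 r4=0x44  N=1 Z=0
after  3: r0=0x54 r1=0xbf r2=0x18 r3=0x8e r4=0x44  N=1 Z=0
after  4: r0=0x4c r1=0xbf r2=0x18 r3=0x8e r4=0x44  N=0 Z=0
after  5: r0=0x4c r1=0xbf r2=0x18 r3=0x0c r4=0x44  N=0 Z=0
after  6: r0=0x4c r1=0xbf r2=0x18 r3=0x0c r4=0xff  N=1 Z=0
after  7: r0=0x4c r1=0x08 r2=0x18 r3=0x0c r4=0xff  N=0 Z=0
-- IRQ taken; context saved, return-PC = 8 --
mismatch: r3: reported 0x04 vs actual 0x0c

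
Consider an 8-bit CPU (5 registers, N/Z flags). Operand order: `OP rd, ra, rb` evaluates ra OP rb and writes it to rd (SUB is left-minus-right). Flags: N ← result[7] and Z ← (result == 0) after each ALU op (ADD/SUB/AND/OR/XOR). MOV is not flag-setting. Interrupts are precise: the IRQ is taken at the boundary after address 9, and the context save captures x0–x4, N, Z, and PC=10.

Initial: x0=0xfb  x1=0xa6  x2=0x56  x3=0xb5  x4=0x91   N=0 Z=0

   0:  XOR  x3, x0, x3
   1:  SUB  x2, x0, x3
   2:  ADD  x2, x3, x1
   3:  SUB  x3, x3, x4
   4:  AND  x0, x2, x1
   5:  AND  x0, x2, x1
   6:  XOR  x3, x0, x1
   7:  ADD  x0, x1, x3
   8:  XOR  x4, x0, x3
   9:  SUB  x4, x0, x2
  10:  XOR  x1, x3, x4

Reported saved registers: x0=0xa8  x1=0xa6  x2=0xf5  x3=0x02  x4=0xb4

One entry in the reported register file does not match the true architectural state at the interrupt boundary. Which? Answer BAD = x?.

BAD = x2

after  0: x0=0xfb x1=0xa6 x2=0x56 x3=0x4e x4=0x91  N=0 Z=0
after  1: x0=0xfb x1=0xa6 x2=0xad x3=0x4e x4=0x91  N=1 Z=0
after  2: x0=0xfb x1=0xa6 x2=0xf4 x3=0x4e x4=0x91  N=1 Z=0
after  3: x0=0xfb x1=0xa6 x2=0xf4 x3=0xbd x4=0x91  N=1 Z=0
after  4: x0=0xa4 x1=0xa6 x2=0xf4 x3=0xbd x4=0x91  N=1 Z=0
after  5: x0=0xa4 x1=0xa6 x2=0xf4 x3=0xbd x4=0x91  N=1 Z=0
after  6: x0=0xa4 x1=0xa6 x2=0xf4 x3=0x02 x4=0x91  N=0 Z=0
after  7: x0=0xa8 x1=0xa6 x2=0xf4 x3=0x02 x4=0x91  N=1 Z=0
after  8: x0=0xa8 x1=0xa6 x2=0xf4 x3=0x02 x4=0xaa  N=1 Z=0
after  9: x0=0xa8 x1=0xa6 x2=0xf4 x3=0x02 x4=0xb4  N=1 Z=0
-- IRQ taken; context saved, return-PC = 10 --
mismatch: x2: reported 0xf5 vs actual 0xf4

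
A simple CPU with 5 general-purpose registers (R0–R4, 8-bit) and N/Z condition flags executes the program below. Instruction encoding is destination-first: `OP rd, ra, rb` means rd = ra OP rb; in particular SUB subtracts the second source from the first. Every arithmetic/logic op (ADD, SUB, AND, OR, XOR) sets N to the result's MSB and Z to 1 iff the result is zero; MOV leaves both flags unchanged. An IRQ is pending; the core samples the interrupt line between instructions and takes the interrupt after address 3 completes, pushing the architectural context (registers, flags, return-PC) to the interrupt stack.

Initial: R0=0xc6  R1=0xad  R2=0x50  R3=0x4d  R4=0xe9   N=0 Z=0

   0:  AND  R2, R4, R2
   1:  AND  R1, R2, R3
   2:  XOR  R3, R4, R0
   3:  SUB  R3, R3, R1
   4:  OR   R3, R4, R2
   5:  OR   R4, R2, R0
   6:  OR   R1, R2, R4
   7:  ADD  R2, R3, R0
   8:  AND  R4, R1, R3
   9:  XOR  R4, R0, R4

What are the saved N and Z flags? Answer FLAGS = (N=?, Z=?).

after  0: R0=0xc6 R1=0xad R2=0x40 R3=0x4d R4=0xe9  N=0 Z=0
after  1: R0=0xc6 R1=0x40 R2=0x40 R3=0x4d R4=0xe9  N=0 Z=0
after  2: R0=0xc6 R1=0x40 R2=0x40 R3=0x2f R4=0xe9  N=0 Z=0
after  3: R0=0xc6 R1=0x40 R2=0x40 R3=0xef R4=0xe9  N=1 Z=0
-- IRQ taken; context saved, return-PC = 4 --

FLAGS = (N=1, Z=0)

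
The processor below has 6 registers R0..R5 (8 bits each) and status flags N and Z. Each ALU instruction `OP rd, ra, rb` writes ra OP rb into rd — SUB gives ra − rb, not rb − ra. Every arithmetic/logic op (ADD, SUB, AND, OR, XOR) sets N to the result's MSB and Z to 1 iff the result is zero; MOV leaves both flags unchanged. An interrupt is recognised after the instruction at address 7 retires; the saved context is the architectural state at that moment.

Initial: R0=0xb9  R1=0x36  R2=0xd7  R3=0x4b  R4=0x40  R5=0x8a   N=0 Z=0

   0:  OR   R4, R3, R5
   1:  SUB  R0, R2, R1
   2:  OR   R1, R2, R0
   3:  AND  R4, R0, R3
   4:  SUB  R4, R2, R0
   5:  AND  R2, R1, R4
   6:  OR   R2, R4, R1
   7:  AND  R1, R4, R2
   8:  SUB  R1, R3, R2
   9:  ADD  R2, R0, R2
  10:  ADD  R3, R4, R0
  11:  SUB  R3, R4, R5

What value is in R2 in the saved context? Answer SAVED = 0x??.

SAVED = 0xf7

after  0: R0=0xb9 R1=0x36 R2=0xd7 R3=0x4b R4=0xcb R5=0x8a  N=1 Z=0
after  1: R0=0xa1 R1=0x36 R2=0xd7 R3=0x4b R4=0xcb R5=0x8a  N=1 Z=0
after  2: R0=0xa1 R1=0xf7 R2=0xd7 R3=0x4b R4=0xcb R5=0x8a  N=1 Z=0
after  3: R0=0xa1 R1=0xf7 R2=0xd7 R3=0x4b R4=0x01 R5=0x8a  N=0 Z=0
after  4: R0=0xa1 R1=0xf7 R2=0xd7 R3=0x4b R4=0x36 R5=0x8a  N=0 Z=0
after  5: R0=0xa1 R1=0xf7 R2=0x36 R3=0x4b R4=0x36 R5=0x8a  N=0 Z=0
after  6: R0=0xa1 R1=0xf7 R2=0xf7 R3=0x4b R4=0x36 R5=0x8a  N=1 Z=0
after  7: R0=0xa1 R1=0x36 R2=0xf7 R3=0x4b R4=0x36 R5=0x8a  N=0 Z=0
-- IRQ taken; context saved, return-PC = 8 --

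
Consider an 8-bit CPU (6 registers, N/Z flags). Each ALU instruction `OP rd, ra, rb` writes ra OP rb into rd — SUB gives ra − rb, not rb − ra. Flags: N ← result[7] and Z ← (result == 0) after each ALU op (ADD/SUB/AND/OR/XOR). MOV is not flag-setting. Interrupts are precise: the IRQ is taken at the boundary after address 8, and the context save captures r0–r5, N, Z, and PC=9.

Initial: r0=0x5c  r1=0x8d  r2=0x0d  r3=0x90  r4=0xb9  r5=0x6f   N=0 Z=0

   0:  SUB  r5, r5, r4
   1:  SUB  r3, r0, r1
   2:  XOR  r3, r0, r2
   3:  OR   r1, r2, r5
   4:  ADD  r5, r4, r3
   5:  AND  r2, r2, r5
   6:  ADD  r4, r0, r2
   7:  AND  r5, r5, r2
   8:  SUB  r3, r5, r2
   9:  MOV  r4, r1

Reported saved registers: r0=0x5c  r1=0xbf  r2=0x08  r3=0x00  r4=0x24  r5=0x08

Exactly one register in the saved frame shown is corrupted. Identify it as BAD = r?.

after  0: r0=0x5c r1=0x8d r2=0x0d r3=0x90 r4=0xb9 r5=0xb6  N=1 Z=0
after  1: r0=0x5c r1=0x8d r2=0x0d r3=0xcf r4=0xb9 r5=0xb6  N=1 Z=0
after  2: r0=0x5c r1=0x8d r2=0x0d r3=0x51 r4=0xb9 r5=0xb6  N=0 Z=0
after  3: r0=0x5c r1=0xbf r2=0x0d r3=0x51 r4=0xb9 r5=0xb6  N=1 Z=0
after  4: r0=0x5c r1=0xbf r2=0x0d r3=0x51 r4=0xb9 r5=0x0a  N=0 Z=0
after  5: r0=0x5c r1=0xbf r2=0x08 r3=0x51 r4=0xb9 r5=0x0a  N=0 Z=0
after  6: r0=0x5c r1=0xbf r2=0x08 r3=0x51 r4=0x64 r5=0x0a  N=0 Z=0
after  7: r0=0x5c r1=0xbf r2=0x08 r3=0x51 r4=0x64 r5=0x08  N=0 Z=0
after  8: r0=0x5c r1=0xbf r2=0x08 r3=0x00 r4=0x64 r5=0x08  N=0 Z=1
-- IRQ taken; context saved, return-PC = 9 --
mismatch: r4: reported 0x24 vs actual 0x64

BAD = r4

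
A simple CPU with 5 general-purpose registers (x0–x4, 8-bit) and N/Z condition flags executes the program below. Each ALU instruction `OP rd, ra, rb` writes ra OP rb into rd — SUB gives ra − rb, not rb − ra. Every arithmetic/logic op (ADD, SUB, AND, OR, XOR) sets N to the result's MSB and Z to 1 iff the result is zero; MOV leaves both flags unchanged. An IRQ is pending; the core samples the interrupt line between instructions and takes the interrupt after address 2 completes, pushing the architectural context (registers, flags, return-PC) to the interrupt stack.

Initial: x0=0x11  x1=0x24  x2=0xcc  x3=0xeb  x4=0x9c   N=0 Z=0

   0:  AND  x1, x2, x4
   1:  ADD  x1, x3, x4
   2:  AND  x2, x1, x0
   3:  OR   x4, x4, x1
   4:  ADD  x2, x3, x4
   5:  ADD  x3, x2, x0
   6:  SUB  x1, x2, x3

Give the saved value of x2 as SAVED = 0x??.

after  0: x0=0x11 x1=0x8c x2=0xcc x3=0xeb x4=0x9c  N=1 Z=0
after  1: x0=0x11 x1=0x87 x2=0xcc x3=0xeb x4=0x9c  N=1 Z=0
after  2: x0=0x11 x1=0x87 x2=0x01 x3=0xeb x4=0x9c  N=0 Z=0
-- IRQ taken; context saved, return-PC = 3 --

SAVED = 0x01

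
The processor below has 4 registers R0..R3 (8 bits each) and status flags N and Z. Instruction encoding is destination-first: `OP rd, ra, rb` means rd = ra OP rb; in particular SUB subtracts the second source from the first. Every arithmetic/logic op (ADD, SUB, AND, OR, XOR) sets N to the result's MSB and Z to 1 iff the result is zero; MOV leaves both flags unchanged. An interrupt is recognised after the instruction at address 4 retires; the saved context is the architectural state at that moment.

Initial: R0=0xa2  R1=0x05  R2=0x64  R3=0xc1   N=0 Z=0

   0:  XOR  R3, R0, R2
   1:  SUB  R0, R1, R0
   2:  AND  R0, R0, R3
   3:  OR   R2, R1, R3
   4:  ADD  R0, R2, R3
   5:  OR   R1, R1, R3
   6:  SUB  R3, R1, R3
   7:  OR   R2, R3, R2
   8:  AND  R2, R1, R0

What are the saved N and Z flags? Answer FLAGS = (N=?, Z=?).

after  0: R0=0xa2 R1=0x05 R2=0x64 R3=0xc6  N=1 Z=0
after  1: R0=0x63 R1=0x05 R2=0x64 R3=0xc6  N=0 Z=0
after  2: R0=0x42 R1=0x05 R2=0x64 R3=0xc6  N=0 Z=0
after  3: R0=0x42 R1=0x05 R2=0xc7 R3=0xc6  N=1 Z=0
after  4: R0=0x8d R1=0x05 R2=0xc7 R3=0xc6  N=1 Z=0
-- IRQ taken; context saved, return-PC = 5 --

FLAGS = (N=1, Z=0)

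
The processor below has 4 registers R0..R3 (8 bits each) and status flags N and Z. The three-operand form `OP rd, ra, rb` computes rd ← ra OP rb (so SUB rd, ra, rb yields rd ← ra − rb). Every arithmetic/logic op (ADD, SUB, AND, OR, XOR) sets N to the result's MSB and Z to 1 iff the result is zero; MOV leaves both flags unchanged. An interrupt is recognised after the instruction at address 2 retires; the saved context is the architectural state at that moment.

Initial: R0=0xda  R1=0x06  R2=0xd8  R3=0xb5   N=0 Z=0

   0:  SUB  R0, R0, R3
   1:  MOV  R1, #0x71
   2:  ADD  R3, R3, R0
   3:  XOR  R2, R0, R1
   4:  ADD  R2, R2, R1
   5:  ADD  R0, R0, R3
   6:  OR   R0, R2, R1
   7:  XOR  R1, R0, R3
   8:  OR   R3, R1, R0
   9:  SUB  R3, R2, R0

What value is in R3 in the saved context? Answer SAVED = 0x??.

after  0: R0=0x25 R1=0x06 R2=0xd8 R3=0xb5  N=0 Z=0
after  1: R0=0x25 R1=0x71 R2=0xd8 R3=0xb5  N=0 Z=0
after  2: R0=0x25 R1=0x71 R2=0xd8 R3=0xda  N=1 Z=0
-- IRQ taken; context saved, return-PC = 3 --

SAVED = 0xda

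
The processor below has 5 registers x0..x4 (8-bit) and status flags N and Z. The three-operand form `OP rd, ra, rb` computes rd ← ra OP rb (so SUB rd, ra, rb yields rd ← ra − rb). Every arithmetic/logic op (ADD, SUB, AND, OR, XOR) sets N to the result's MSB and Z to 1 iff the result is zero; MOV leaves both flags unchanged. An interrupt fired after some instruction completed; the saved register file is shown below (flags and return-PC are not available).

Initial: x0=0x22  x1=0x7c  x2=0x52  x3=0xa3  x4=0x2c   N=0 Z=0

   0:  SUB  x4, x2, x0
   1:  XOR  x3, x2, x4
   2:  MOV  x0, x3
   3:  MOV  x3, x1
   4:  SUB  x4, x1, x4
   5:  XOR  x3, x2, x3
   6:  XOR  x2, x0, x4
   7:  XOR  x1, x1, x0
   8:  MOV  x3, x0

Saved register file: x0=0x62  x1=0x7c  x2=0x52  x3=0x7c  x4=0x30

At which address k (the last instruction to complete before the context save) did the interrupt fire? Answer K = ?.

after  0: x0=0x22 x1=0x7c x2=0x52 x3=0xa3 x4=0x30  N=0 Z=0
after  1: x0=0x22 x1=0x7c x2=0x52 x3=0x62 x4=0x30  N=0 Z=0
after  2: x0=0x62 x1=0x7c x2=0x52 x3=0x62 x4=0x30  N=0 Z=0
after  3: x0=0x62 x1=0x7c x2=0x52 x3=0x7c x4=0x30  N=0 Z=0
-- IRQ taken; context saved, return-PC = 4 --

K = 3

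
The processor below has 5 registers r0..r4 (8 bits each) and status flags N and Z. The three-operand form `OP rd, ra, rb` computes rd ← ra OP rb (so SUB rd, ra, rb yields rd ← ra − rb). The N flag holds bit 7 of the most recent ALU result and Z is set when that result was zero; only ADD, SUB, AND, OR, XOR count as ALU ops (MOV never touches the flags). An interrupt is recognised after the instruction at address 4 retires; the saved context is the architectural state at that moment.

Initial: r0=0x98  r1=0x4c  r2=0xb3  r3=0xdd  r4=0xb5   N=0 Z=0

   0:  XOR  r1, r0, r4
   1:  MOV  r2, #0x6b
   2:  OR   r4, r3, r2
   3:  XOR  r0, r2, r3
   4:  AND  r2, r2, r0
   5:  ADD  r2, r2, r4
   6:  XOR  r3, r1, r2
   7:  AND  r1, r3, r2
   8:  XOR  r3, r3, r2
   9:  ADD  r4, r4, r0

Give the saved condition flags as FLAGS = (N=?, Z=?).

FLAGS = (N=0, Z=0)

after  0: r0=0x98 r1=0x2d r2=0xb3 r3=0xdd r4=0xb5  N=0 Z=0
after  1: r0=0x98 r1=0x2d r2=0x6b r3=0xdd r4=0xb5  N=0 Z=0
after  2: r0=0x98 r1=0x2d r2=0x6b r3=0xdd r4=0xff  N=1 Z=0
after  3: r0=0xb6 r1=0x2d r2=0x6b r3=0xdd r4=0xff  N=1 Z=0
after  4: r0=0xb6 r1=0x2d r2=0x22 r3=0xdd r4=0xff  N=0 Z=0
-- IRQ taken; context saved, return-PC = 5 --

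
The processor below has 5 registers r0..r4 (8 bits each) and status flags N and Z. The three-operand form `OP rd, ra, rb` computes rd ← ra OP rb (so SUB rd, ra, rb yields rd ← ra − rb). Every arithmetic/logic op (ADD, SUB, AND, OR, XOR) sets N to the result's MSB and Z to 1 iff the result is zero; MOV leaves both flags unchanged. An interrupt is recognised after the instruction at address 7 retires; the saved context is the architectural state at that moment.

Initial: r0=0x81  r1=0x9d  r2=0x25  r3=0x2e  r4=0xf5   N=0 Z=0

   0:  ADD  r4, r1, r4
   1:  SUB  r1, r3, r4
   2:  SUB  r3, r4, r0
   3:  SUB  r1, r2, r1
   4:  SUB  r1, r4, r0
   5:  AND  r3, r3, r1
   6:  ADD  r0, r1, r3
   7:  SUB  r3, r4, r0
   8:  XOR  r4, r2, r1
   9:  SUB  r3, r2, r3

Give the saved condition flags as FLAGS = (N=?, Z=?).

FLAGS = (N=0, Z=0)

after  0: r0=0x81 r1=0x9d r2=0x25 r3=0x2e r4=0x92  N=1 Z=0
after  1: r0=0x81 r1=0x9c r2=0x25 r3=0x2e r4=0x92  N=1 Z=0
after  2: r0=0x81 r1=0x9c r2=0x25 r3=0x11 r4=0x92  N=0 Z=0
after  3: r0=0x81 r1=0x89 r2=0x25 r3=0x11 r4=0x92  N=1 Z=0
after  4: r0=0x81 r1=0x11 r2=0x25 r3=0x11 r4=0x92  N=0 Z=0
after  5: r0=0x81 r1=0x11 r2=0x25 r3=0x11 r4=0x92  N=0 Z=0
after  6: r0=0x22 r1=0x11 r2=0x25 r3=0x11 r4=0x92  N=0 Z=0
after  7: r0=0x22 r1=0x11 r2=0x25 r3=0x70 r4=0x92  N=0 Z=0
-- IRQ taken; context saved, return-PC = 8 --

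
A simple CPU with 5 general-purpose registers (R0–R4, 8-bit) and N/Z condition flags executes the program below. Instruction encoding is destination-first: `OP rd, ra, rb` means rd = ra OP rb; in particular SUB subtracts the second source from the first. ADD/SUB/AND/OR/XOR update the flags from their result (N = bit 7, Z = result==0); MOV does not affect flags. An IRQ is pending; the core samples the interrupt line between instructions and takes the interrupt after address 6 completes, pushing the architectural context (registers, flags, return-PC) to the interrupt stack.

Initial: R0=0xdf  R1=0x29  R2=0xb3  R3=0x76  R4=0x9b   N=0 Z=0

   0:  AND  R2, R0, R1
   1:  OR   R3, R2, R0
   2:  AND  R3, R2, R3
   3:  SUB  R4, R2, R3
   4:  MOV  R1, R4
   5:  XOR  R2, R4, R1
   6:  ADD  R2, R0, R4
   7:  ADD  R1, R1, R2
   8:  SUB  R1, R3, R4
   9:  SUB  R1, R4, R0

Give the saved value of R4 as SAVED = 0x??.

SAVED = 0x00

after  0: R0=0xdf R1=0x29 R2=0x09 R3=0x76 R4=0x9b  N=0 Z=0
after  1: R0=0xdf R1=0x29 R2=0x09 R3=0xdf R4=0x9b  N=1 Z=0
after  2: R0=0xdf R1=0x29 R2=0x09 R3=0x09 R4=0x9b  N=0 Z=0
after  3: R0=0xdf R1=0x29 R2=0x09 R3=0x09 R4=0x00  N=0 Z=1
after  4: R0=0xdf R1=0x00 R2=0x09 R3=0x09 R4=0x00  N=0 Z=1
after  5: R0=0xdf R1=0x00 R2=0x00 R3=0x09 R4=0x00  N=0 Z=1
after  6: R0=0xdf R1=0x00 R2=0xdf R3=0x09 R4=0x00  N=1 Z=0
-- IRQ taken; context saved, return-PC = 7 --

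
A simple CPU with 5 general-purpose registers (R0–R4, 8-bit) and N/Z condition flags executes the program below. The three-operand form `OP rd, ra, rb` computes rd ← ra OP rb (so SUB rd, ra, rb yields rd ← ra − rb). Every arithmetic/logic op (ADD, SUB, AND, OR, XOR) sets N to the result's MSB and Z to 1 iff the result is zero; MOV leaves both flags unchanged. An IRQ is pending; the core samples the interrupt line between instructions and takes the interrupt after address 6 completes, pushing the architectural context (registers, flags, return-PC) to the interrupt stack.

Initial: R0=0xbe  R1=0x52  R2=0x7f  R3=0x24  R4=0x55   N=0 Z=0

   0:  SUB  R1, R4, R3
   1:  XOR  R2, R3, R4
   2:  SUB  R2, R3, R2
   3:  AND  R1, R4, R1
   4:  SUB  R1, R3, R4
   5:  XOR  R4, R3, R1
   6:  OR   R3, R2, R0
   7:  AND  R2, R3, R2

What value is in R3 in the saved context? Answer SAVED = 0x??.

SAVED = 0xbf

after  0: R0=0xbe R1=0x31 R2=0x7f R3=0x24 R4=0x55  N=0 Z=0
after  1: R0=0xbe R1=0x31 R2=0x71 R3=0x24 R4=0x55  N=0 Z=0
after  2: R0=0xbe R1=0x31 R2=0xb3 R3=0x24 R4=0x55  N=1 Z=0
after  3: R0=0xbe R1=0x11 R2=0xb3 R3=0x24 R4=0x55  N=0 Z=0
after  4: R0=0xbe R1=0xcf R2=0xb3 R3=0x24 R4=0x55  N=1 Z=0
after  5: R0=0xbe R1=0xcf R2=0xb3 R3=0x24 R4=0xeb  N=1 Z=0
after  6: R0=0xbe R1=0xcf R2=0xb3 R3=0xbf R4=0xeb  N=1 Z=0
-- IRQ taken; context saved, return-PC = 7 --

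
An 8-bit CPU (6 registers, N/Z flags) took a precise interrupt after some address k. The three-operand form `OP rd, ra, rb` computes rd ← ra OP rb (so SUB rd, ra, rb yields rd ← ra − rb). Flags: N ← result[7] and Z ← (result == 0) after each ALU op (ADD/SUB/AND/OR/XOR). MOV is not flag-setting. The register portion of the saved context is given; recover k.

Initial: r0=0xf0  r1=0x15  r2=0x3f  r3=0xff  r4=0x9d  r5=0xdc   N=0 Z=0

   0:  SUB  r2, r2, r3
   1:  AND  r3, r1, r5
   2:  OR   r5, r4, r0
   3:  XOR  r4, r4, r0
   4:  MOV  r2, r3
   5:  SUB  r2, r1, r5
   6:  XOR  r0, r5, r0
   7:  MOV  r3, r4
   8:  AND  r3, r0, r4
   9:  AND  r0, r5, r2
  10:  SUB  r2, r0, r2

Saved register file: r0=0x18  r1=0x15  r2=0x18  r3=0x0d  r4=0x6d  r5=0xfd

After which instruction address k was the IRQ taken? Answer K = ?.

after  0: r0=0xf0 r1=0x15 r2=0x40 r3=0xff r4=0x9d r5=0xdc  N=0 Z=0
after  1: r0=0xf0 r1=0x15 r2=0x40 r3=0x14 r4=0x9d r5=0xdc  N=0 Z=0
after  2: r0=0xf0 r1=0x15 r2=0x40 r3=0x14 r4=0x9d r5=0xfd  N=1 Z=0
after  3: r0=0xf0 r1=0x15 r2=0x40 r3=0x14 r4=0x6d r5=0xfd  N=0 Z=0
after  4: r0=0xf0 r1=0x15 r2=0x14 r3=0x14 r4=0x6d r5=0xfd  N=0 Z=0
after  5: r0=0xf0 r1=0x15 r2=0x18 r3=0x14 r4=0x6d r5=0xfd  N=0 Z=0
after  6: r0=0x0d r1=0x15 r2=0x18 r3=0x14 r4=0x6d r5=0xfd  N=0 Z=0
after  7: r0=0x0d r1=0x15 r2=0x18 r3=0x6d r4=0x6d r5=0xfd  N=0 Z=0
after  8: r0=0x0d r1=0x15 r2=0x18 r3=0x0d r4=0x6d r5=0xfd  N=0 Z=0
after  9: r0=0x18 r1=0x15 r2=0x18 r3=0x0d r4=0x6d r5=0xfd  N=0 Z=0
-- IRQ taken; context saved, return-PC = 10 --

K = 9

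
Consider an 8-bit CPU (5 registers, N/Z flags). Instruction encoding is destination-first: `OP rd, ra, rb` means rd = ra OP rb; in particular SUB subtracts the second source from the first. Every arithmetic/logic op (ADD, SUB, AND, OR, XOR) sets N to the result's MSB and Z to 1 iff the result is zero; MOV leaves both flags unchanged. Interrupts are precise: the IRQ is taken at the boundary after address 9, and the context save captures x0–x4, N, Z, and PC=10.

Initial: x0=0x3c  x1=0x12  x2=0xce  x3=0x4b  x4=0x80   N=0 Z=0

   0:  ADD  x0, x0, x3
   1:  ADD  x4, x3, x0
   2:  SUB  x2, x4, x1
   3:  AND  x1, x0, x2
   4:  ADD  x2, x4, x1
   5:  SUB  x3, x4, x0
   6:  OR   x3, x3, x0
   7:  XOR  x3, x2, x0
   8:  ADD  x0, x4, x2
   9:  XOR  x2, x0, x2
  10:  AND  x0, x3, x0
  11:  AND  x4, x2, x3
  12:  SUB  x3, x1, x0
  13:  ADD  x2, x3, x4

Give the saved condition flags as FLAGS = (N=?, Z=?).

FLAGS = (N=0, Z=0)

after  0: x0=0x87 x1=0x12 x2=0xce x3=0x4b x4=0x80  N=1 Z=0
after  1: x0=0x87 x1=0x12 x2=0xce x3=0x4b x4=0xd2  N=1 Z=0
after  2: x0=0x87 x1=0x12 x2=0xc0 x3=0x4b x4=0xd2  N=1 Z=0
after  3: x0=0x87 x1=0x80 x2=0xc0 x3=0x4b x4=0xd2  N=1 Z=0
after  4: x0=0x87 x1=0x80 x2=0x52 x3=0x4b x4=0xd2  N=0 Z=0
after  5: x0=0x87 x1=0x80 x2=0x52 x3=0x4b x4=0xd2  N=0 Z=0
after  6: x0=0x87 x1=0x80 x2=0x52 x3=0xcf x4=0xd2  N=1 Z=0
after  7: x0=0x87 x1=0x80 x2=0x52 x3=0xd5 x4=0xd2  N=1 Z=0
after  8: x0=0x24 x1=0x80 x2=0x52 x3=0xd5 x4=0xd2  N=0 Z=0
after  9: x0=0x24 x1=0x80 x2=0x76 x3=0xd5 x4=0xd2  N=0 Z=0
-- IRQ taken; context saved, return-PC = 10 --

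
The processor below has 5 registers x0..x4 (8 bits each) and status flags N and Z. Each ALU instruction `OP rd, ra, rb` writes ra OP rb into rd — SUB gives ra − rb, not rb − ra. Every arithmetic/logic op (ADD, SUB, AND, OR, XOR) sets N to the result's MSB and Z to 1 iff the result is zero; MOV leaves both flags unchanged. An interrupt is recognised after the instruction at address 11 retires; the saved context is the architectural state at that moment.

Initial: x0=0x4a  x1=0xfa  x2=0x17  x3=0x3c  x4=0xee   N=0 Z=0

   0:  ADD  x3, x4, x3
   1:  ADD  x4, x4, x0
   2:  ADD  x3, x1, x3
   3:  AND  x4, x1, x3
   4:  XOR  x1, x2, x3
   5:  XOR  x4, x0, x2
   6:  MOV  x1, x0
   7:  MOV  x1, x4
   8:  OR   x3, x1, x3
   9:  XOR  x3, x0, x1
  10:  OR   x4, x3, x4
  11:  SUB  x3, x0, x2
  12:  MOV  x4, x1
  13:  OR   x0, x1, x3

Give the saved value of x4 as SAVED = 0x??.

SAVED = 0x5f

after  0: x0=0x4a x1=0xfa x2=0x17 x3=0x2a x4=0xee  N=0 Z=0
after  1: x0=0x4a x1=0xfa x2=0x17 x3=0x2a x4=0x38  N=0 Z=0
after  2: x0=0x4a x1=0xfa x2=0x17 x3=0x24 x4=0x38  N=0 Z=0
after  3: x0=0x4a x1=0xfa x2=0x17 x3=0x24 x4=0x20  N=0 Z=0
after  4: x0=0x4a x1=0x33 x2=0x17 x3=0x24 x4=0x20  N=0 Z=0
after  5: x0=0x4a x1=0x33 x2=0x17 x3=0x24 x4=0x5d  N=0 Z=0
after  6: x0=0x4a x1=0x4a x2=0x17 x3=0x24 x4=0x5d  N=0 Z=0
after  7: x0=0x4a x1=0x5d x2=0x17 x3=0x24 x4=0x5d  N=0 Z=0
after  8: x0=0x4a x1=0x5d x2=0x17 x3=0x7d x4=0x5d  N=0 Z=0
after  9: x0=0x4a x1=0x5d x2=0x17 x3=0x17 x4=0x5d  N=0 Z=0
after 10: x0=0x4a x1=0x5d x2=0x17 x3=0x17 x4=0x5f  N=0 Z=0
after 11: x0=0x4a x1=0x5d x2=0x17 x3=0x33 x4=0x5f  N=0 Z=0
-- IRQ taken; context saved, return-PC = 12 --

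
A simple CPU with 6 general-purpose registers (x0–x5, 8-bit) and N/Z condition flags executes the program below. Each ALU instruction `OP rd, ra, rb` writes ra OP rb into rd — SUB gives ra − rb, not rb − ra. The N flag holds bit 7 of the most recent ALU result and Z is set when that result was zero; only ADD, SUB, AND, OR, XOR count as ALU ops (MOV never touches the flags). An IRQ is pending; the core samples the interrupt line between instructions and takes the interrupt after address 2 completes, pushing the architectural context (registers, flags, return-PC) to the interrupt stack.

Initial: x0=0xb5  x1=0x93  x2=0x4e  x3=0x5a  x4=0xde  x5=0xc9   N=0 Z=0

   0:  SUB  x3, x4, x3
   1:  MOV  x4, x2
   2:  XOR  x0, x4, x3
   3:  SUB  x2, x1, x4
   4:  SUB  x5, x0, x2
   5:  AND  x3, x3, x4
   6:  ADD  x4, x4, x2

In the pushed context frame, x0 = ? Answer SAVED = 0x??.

after  0: x0=0xb5 x1=0x93 x2=0x4e x3=0x84 x4=0xde x5=0xc9  N=1 Z=0
after  1: x0=0xb5 x1=0x93 x2=0x4e x3=0x84 x4=0x4e x5=0xc9  N=1 Z=0
after  2: x0=0xca x1=0x93 x2=0x4e x3=0x84 x4=0x4e x5=0xc9  N=1 Z=0
-- IRQ taken; context saved, return-PC = 3 --

SAVED = 0xca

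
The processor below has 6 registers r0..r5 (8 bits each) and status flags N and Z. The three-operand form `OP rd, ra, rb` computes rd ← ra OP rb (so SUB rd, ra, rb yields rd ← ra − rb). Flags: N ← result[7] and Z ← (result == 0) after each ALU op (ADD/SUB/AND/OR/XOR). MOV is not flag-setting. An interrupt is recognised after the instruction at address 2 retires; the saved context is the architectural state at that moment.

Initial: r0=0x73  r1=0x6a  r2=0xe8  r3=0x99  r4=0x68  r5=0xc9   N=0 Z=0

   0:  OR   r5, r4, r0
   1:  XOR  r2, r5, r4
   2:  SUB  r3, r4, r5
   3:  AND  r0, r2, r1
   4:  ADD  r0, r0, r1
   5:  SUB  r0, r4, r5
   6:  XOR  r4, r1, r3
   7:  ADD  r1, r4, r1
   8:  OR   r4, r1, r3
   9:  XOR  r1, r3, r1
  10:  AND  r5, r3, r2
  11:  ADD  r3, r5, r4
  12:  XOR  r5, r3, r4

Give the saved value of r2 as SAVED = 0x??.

SAVED = 0x13

after  0: r0=0x73 r1=0x6a r2=0xe8 r3=0x99 r4=0x68 r5=0x7b  N=0 Z=0
after  1: r0=0x73 r1=0x6a r2=0x13 r3=0x99 r4=0x68 r5=0x7b  N=0 Z=0
after  2: r0=0x73 r1=0x6a r2=0x13 r3=0xed r4=0x68 r5=0x7b  N=1 Z=0
-- IRQ taken; context saved, return-PC = 3 --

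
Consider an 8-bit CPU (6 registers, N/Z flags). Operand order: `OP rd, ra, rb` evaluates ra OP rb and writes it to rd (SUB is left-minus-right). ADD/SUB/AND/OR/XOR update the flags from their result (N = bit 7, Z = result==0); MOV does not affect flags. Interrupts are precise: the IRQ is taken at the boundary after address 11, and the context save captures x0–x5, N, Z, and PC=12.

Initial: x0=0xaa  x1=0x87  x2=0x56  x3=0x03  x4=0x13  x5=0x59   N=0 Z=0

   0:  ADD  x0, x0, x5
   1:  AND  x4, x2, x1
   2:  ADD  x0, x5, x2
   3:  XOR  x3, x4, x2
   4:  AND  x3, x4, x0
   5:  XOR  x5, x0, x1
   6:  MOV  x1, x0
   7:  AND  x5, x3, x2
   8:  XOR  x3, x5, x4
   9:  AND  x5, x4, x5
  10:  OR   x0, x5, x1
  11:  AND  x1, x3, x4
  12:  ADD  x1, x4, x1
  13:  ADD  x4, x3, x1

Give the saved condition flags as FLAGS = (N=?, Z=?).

FLAGS = (N=0, Z=1)

after  0: x0=0x03 x1=0x87 x2=0x56 x3=0x03 x4=0x13 x5=0x59  N=0 Z=0
after  1: x0=0x03 x1=0x87 x2=0x56 x3=0x03 x4=0x06 x5=0x59  N=0 Z=0
after  2: x0=0xaf x1=0x87 x2=0x56 x3=0x03 x4=0x06 x5=0x59  N=1 Z=0
after  3: x0=0xaf x1=0x87 x2=0x56 x3=0x50 x4=0x06 x5=0x59  N=0 Z=0
after  4: x0=0xaf x1=0x87 x2=0x56 x3=0x06 x4=0x06 x5=0x59  N=0 Z=0
after  5: x0=0xaf x1=0x87 x2=0x56 x3=0x06 x4=0x06 x5=0x28  N=0 Z=0
after  6: x0=0xaf x1=0xaf x2=0x56 x3=0x06 x4=0x06 x5=0x28  N=0 Z=0
after  7: x0=0xaf x1=0xaf x2=0x56 x3=0x06 x4=0x06 x5=0x06  N=0 Z=0
after  8: x0=0xaf x1=0xaf x2=0x56 x3=0x00 x4=0x06 x5=0x06  N=0 Z=1
after  9: x0=0xaf x1=0xaf x2=0x56 x3=0x00 x4=0x06 x5=0x06  N=0 Z=0
after 10: x0=0xaf x1=0xaf x2=0x56 x3=0x00 x4=0x06 x5=0x06  N=1 Z=0
after 11: x0=0xaf x1=0x00 x2=0x56 x3=0x00 x4=0x06 x5=0x06  N=0 Z=1
-- IRQ taken; context saved, return-PC = 12 --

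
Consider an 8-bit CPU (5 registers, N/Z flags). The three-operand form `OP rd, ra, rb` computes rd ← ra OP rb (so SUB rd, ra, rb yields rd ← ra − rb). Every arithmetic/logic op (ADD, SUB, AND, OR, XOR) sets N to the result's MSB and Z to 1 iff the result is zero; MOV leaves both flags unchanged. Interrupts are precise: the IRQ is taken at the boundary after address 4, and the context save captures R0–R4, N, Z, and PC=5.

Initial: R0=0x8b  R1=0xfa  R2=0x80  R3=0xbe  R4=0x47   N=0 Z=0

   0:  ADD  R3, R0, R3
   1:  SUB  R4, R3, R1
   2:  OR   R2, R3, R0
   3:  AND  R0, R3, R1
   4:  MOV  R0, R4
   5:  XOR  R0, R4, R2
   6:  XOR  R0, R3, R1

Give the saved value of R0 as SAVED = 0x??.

after  0: R0=0x8b R1=0xfa R2=0x80 R3=0x49 R4=0x47  N=0 Z=0
after  1: R0=0x8b R1=0xfa R2=0x80 R3=0x49 R4=0x4f  N=0 Z=0
after  2: R0=0x8b R1=0xfa R2=0xcb R3=0x49 R4=0x4f  N=1 Z=0
after  3: R0=0x48 R1=0xfa R2=0xcb R3=0x49 R4=0x4f  N=0 Z=0
after  4: R0=0x4f R1=0xfa R2=0xcb R3=0x49 R4=0x4f  N=0 Z=0
-- IRQ taken; context saved, return-PC = 5 --

SAVED = 0x4f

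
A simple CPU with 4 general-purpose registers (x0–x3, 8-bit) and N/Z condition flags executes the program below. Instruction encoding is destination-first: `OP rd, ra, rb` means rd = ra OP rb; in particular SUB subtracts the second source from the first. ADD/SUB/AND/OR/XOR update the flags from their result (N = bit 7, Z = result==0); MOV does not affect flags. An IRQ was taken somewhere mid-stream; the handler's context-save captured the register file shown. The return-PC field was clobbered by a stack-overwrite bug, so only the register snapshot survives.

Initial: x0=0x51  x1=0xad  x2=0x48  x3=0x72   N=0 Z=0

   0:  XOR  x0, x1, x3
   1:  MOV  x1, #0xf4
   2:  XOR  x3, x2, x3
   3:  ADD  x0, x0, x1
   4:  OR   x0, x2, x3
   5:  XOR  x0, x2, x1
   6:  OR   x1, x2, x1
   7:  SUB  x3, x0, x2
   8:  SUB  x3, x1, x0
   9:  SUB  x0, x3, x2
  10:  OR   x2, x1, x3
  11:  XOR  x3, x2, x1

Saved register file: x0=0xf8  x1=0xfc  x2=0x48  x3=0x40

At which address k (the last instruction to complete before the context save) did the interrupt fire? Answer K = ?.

K = 9

after  0: x0=0xdf x1=0xad x2=0x48 x3=0x72  N=1 Z=0
after  1: x0=0xdf x1=0xf4 x2=0x48 x3=0x72  N=1 Z=0
after  2: x0=0xdf x1=0xf4 x2=0x48 x3=0x3a  N=0 Z=0
after  3: x0=0xd3 x1=0xf4 x2=0x48 x3=0x3a  N=1 Z=0
after  4: x0=0x7a x1=0xf4 x2=0x48 x3=0x3a  N=0 Z=0
after  5: x0=0xbc x1=0xf4 x2=0x48 x3=0x3a  N=1 Z=0
after  6: x0=0xbc x1=0xfc x2=0x48 x3=0x3a  N=1 Z=0
after  7: x0=0xbc x1=0xfc x2=0x48 x3=0x74  N=0 Z=0
after  8: x0=0xbc x1=0xfc x2=0x48 x3=0x40  N=0 Z=0
after  9: x0=0xf8 x1=0xfc x2=0x48 x3=0x40  N=1 Z=0
-- IRQ taken; context saved, return-PC = 10 --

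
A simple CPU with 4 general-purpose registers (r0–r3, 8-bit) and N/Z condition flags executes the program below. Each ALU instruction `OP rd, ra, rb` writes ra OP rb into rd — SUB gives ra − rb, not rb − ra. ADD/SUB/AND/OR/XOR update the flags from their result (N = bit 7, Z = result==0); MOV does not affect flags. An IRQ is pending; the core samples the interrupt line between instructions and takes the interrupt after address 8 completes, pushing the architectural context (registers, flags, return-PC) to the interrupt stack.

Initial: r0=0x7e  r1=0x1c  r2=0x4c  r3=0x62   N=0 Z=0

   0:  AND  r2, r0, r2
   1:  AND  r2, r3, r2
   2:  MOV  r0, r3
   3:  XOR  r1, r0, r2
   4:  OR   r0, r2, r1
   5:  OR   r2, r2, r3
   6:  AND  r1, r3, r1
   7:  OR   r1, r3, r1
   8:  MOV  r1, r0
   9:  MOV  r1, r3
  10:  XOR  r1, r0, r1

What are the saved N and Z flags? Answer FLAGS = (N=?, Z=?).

FLAGS = (N=0, Z=0)

after  0: r0=0x7e r1=0x1c r2=0x4c r3=0x62  N=0 Z=0
after  1: r0=0x7e r1=0x1c r2=0x40 r3=0x62  N=0 Z=0
after  2: r0=0x62 r1=0x1c r2=0x40 r3=0x62  N=0 Z=0
after  3: r0=0x62 r1=0x22 r2=0x40 r3=0x62  N=0 Z=0
after  4: r0=0x62 r1=0x22 r2=0x40 r3=0x62  N=0 Z=0
after  5: r0=0x62 r1=0x22 r2=0x62 r3=0x62  N=0 Z=0
after  6: r0=0x62 r1=0x22 r2=0x62 r3=0x62  N=0 Z=0
after  7: r0=0x62 r1=0x62 r2=0x62 r3=0x62  N=0 Z=0
after  8: r0=0x62 r1=0x62 r2=0x62 r3=0x62  N=0 Z=0
-- IRQ taken; context saved, return-PC = 9 --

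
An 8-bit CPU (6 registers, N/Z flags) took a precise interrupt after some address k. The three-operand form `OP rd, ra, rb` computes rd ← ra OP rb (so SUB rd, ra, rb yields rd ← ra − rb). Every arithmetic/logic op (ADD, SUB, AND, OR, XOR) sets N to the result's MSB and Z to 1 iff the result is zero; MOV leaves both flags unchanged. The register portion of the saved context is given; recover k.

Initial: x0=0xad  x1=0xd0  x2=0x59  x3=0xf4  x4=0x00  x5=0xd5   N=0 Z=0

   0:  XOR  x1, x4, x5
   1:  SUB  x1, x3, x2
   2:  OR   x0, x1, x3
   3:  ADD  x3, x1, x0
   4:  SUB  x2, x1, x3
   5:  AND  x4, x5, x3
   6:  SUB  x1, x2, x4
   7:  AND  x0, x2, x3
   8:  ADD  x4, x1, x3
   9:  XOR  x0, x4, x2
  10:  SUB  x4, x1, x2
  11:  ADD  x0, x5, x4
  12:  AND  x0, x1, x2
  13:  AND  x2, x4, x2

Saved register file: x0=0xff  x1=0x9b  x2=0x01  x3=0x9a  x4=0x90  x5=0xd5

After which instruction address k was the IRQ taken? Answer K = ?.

K = 5

after  0: x0=0xad x1=0xd5 x2=0x59 x3=0xf4 x4=0x00 x5=0xd5  N=1 Z=0
after  1: x0=0xad x1=0x9b x2=0x59 x3=0xf4 x4=0x00 x5=0xd5  N=1 Z=0
after  2: x0=0xff x1=0x9b x2=0x59 x3=0xf4 x4=0x00 x5=0xd5  N=1 Z=0
after  3: x0=0xff x1=0x9b x2=0x59 x3=0x9a x4=0x00 x5=0xd5  N=1 Z=0
after  4: x0=0xff x1=0x9b x2=0x01 x3=0x9a x4=0x00 x5=0xd5  N=0 Z=0
after  5: x0=0xff x1=0x9b x2=0x01 x3=0x9a x4=0x90 x5=0xd5  N=1 Z=0
-- IRQ taken; context saved, return-PC = 6 --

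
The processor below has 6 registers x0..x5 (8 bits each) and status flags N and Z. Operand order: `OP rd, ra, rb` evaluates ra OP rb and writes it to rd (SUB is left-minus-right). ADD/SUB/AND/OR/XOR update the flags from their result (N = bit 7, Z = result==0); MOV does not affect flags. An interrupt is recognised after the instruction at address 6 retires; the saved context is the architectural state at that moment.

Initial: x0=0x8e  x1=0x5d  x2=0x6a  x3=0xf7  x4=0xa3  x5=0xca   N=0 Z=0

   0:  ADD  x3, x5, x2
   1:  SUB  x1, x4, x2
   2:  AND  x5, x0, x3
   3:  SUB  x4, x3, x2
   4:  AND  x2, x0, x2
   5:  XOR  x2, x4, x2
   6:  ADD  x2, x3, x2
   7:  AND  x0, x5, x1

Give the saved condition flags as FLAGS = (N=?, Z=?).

after  0: x0=0x8e x1=0x5d x2=0x6a x3=0x34 x4=0xa3 x5=0xca  N=0 Z=0
after  1: x0=0x8e x1=0x39 x2=0x6a x3=0x34 x4=0xa3 x5=0xca  N=0 Z=0
after  2: x0=0x8e x1=0x39 x2=0x6a x3=0x34 x4=0xa3 x5=0x04  N=0 Z=0
after  3: x0=0x8e x1=0x39 x2=0x6a x3=0x34 x4=0xca x5=0x04  N=1 Z=0
after  4: x0=0x8e x1=0x39 x2=0x0a x3=0x34 x4=0xca x5=0x04  N=0 Z=0
after  5: x0=0x8e x1=0x39 x2=0xc0 x3=0x34 x4=0xca x5=0x04  N=1 Z=0
after  6: x0=0x8e x1=0x39 x2=0xf4 x3=0x34 x4=0xca x5=0x04  N=1 Z=0
-- IRQ taken; context saved, return-PC = 7 --

FLAGS = (N=1, Z=0)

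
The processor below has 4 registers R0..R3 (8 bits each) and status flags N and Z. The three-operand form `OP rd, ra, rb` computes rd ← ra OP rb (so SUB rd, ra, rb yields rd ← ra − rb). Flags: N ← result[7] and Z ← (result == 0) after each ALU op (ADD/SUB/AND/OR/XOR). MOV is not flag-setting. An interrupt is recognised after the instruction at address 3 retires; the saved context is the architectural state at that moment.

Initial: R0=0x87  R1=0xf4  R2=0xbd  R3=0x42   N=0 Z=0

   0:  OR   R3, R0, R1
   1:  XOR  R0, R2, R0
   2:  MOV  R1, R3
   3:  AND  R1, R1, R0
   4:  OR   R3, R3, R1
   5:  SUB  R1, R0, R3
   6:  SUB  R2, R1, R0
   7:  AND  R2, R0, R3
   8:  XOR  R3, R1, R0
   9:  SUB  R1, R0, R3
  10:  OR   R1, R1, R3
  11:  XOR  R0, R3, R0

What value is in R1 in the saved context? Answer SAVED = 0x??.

SAVED = 0x32

after  0: R0=0x87 R1=0xf4 R2=0xbd R3=0xf7  N=1 Z=0
after  1: R0=0x3a R1=0xf4 R2=0xbd R3=0xf7  N=0 Z=0
after  2: R0=0x3a R1=0xf7 R2=0xbd R3=0xf7  N=0 Z=0
after  3: R0=0x3a R1=0x32 R2=0xbd R3=0xf7  N=0 Z=0
-- IRQ taken; context saved, return-PC = 4 --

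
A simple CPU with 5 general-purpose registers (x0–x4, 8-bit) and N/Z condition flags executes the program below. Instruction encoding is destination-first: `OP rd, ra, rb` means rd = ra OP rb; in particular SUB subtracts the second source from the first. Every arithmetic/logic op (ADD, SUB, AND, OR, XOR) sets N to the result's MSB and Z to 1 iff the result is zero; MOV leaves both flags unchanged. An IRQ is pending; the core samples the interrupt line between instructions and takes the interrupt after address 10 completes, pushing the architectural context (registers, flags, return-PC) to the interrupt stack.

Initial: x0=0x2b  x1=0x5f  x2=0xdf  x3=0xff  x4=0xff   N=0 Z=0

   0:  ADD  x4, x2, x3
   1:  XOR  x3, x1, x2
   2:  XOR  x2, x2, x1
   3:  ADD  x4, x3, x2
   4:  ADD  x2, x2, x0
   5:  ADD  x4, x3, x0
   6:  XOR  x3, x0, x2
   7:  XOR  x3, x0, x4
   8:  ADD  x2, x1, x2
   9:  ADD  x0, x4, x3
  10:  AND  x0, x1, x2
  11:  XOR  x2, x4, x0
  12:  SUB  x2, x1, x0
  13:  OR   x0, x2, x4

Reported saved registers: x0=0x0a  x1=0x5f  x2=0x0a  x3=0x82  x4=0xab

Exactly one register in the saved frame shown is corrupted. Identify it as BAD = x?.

BAD = x3

after  0: x0=0x2b x1=0x5f x2=0xdf x3=0xff x4=0xde  N=1 Z=0
after  1: x0=0x2b x1=0x5f x2=0xdf x3=0x80 x4=0xde  N=1 Z=0
after  2: x0=0x2b x1=0x5f x2=0x80 x3=0x80 x4=0xde  N=1 Z=0
after  3: x0=0x2b x1=0x5f x2=0x80 x3=0x80 x4=0x00  N=0 Z=1
after  4: x0=0x2b x1=0x5f x2=0xab x3=0x80 x4=0x00  N=1 Z=0
after  5: x0=0x2b x1=0x5f x2=0xab x3=0x80 x4=0xab  N=1 Z=0
after  6: x0=0x2b x1=0x5f x2=0xab x3=0x80 x4=0xab  N=1 Z=0
after  7: x0=0x2b x1=0x5f x2=0xab x3=0x80 x4=0xab  N=1 Z=0
after  8: x0=0x2b x1=0x5f x2=0x0a x3=0x80 x4=0xab  N=0 Z=0
after  9: x0=0x2b x1=0x5f x2=0x0a x3=0x80 x4=0xab  N=0 Z=0
after 10: x0=0x0a x1=0x5f x2=0x0a x3=0x80 x4=0xab  N=0 Z=0
-- IRQ taken; context saved, return-PC = 11 --
mismatch: x3: reported 0x82 vs actual 0x80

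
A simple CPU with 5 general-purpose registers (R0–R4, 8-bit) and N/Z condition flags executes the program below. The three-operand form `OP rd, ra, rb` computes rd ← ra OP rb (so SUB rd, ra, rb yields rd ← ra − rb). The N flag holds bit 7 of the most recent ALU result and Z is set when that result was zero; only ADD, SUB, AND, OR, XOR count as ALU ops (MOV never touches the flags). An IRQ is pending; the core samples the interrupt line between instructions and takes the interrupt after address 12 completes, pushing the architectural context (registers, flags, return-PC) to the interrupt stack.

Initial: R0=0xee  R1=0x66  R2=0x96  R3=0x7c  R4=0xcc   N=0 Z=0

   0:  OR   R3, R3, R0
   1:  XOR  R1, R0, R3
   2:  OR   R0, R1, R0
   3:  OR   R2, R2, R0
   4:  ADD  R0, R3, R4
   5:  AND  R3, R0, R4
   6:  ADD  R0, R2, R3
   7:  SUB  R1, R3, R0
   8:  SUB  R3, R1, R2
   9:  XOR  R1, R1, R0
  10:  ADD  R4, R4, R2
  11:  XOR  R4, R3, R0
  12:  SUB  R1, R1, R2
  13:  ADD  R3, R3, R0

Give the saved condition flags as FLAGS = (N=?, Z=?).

after  0: R0=0xee R1=0x66 R2=0x96 R3=0xfe R4=0xcc  N=1 Z=0
after  1: R0=0xee R1=0x10 R2=0x96 R3=0xfe R4=0xcc  N=0 Z=0
after  2: R0=0xfe R1=0x10 R2=0x96 R3=0xfe R4=0xcc  N=1 Z=0
after  3: R0=0xfe R1=0x10 R2=0xfe R3=0xfe R4=0xcc  N=1 Z=0
after  4: R0=0xca R1=0x10 R2=0xfe R3=0xfe R4=0xcc  N=1 Z=0
after  5: R0=0xca R1=0x10 R2=0xfe R3=0xc8 R4=0xcc  N=1 Z=0
after  6: R0=0xc6 R1=0x10 R2=0xfe R3=0xc8 R4=0xcc  N=1 Z=0
after  7: R0=0xc6 R1=0x02 R2=0xfe R3=0xc8 R4=0xcc  N=0 Z=0
after  8: R0=0xc6 R1=0x02 R2=0xfe R3=0x04 R4=0xcc  N=0 Z=0
after  9: R0=0xc6 R1=0xc4 R2=0xfe R3=0x04 R4=0xcc  N=1 Z=0
after 10: R0=0xc6 R1=0xc4 R2=0xfe R3=0x04 R4=0xca  N=1 Z=0
after 11: R0=0xc6 R1=0xc4 R2=0xfe R3=0x04 R4=0xc2  N=1 Z=0
after 12: R0=0xc6 R1=0xc6 R2=0xfe R3=0x04 R4=0xc2  N=1 Z=0
-- IRQ taken; context saved, return-PC = 13 --

FLAGS = (N=1, Z=0)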